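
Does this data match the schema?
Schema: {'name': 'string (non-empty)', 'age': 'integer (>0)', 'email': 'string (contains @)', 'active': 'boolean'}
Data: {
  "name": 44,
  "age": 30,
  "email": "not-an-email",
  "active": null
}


Validating each field against schema:
  name: FAIL (44 is not a string)
  age: OK (positive integer)
  email: FAIL ("not-an-email" does not contain @)
  active: FAIL (null is not a boolean)

Result: INVALID (3 errors: name, email, active)

INVALID (3 errors: name, email, active)


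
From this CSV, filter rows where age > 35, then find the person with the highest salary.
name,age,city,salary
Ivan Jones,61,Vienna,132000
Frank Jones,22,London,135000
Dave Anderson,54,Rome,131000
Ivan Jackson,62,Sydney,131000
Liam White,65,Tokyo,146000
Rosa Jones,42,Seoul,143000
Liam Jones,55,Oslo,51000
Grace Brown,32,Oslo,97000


Filter: age > 35
Sort by: salary (descending)

Filtered records (6):
  Liam White, age 65, salary $146000
  Rosa Jones, age 42, salary $143000
  Ivan Jones, age 61, salary $132000
  Dave Anderson, age 54, salary $131000
  Ivan Jackson, age 62, salary $131000
  Liam Jones, age 55, salary $51000

Highest salary: Liam White ($146000)

Liam White


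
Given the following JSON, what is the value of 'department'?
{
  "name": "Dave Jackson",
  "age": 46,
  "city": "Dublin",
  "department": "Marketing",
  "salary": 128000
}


Looking up field 'department'
Value: Marketing

Marketing


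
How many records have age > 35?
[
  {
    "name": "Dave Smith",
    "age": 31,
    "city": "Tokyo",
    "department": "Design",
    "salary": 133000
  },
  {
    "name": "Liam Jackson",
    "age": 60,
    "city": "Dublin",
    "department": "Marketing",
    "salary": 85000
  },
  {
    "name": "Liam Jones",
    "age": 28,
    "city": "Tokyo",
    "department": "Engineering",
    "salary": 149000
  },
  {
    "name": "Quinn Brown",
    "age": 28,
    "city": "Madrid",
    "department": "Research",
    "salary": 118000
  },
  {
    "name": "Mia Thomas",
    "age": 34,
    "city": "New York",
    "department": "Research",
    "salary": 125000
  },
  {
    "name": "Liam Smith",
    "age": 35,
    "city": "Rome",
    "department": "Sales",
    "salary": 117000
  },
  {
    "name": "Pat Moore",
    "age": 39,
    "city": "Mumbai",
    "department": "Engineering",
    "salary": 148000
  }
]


Data: 7 records
Condition: age > 35

Checking each record:
  Dave Smith: 31
  Liam Jackson: 60 MATCH
  Liam Jones: 28
  Quinn Brown: 28
  Mia Thomas: 34
  Liam Smith: 35
  Pat Moore: 39 MATCH

Count: 2

2


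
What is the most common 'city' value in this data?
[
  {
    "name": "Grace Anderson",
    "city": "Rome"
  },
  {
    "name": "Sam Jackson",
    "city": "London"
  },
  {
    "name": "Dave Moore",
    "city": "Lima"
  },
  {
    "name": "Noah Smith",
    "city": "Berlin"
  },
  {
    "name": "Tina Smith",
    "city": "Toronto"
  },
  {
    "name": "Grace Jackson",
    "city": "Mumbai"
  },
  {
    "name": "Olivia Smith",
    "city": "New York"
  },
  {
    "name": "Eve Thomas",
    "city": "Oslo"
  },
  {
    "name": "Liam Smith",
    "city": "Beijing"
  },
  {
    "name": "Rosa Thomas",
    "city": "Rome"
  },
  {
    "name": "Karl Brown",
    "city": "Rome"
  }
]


Counting 'city' values across 11 records:

  Rome: 3 ###
  London: 1 #
  Lima: 1 #
  Berlin: 1 #
  Toronto: 1 #
  Mumbai: 1 #
  New York: 1 #
  Oslo: 1 #
  Beijing: 1 #

Most common: Rome (3 times)

Rome (3 times)


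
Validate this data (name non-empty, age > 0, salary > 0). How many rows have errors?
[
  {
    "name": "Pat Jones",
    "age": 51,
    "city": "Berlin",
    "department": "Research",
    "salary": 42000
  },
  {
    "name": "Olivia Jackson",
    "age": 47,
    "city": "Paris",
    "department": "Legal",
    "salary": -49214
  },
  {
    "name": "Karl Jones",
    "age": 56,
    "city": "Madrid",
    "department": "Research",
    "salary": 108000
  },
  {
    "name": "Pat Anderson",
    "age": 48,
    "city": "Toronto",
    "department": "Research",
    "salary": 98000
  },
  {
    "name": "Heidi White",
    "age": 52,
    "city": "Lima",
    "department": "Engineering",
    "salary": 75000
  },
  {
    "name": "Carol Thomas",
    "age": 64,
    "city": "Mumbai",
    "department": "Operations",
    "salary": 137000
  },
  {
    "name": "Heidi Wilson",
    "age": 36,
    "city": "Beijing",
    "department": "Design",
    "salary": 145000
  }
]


Validating 7 records:
Rules: name non-empty, age > 0, salary > 0

  Row 1 (Pat Jones): OK
  Row 2 (Olivia Jackson): negative salary: -49214
  Row 3 (Karl Jones): OK
  Row 4 (Pat Anderson): OK
  Row 5 (Heidi White): OK
  Row 6 (Carol Thomas): OK
  Row 7 (Heidi Wilson): OK

Total errors: 1

1 errors


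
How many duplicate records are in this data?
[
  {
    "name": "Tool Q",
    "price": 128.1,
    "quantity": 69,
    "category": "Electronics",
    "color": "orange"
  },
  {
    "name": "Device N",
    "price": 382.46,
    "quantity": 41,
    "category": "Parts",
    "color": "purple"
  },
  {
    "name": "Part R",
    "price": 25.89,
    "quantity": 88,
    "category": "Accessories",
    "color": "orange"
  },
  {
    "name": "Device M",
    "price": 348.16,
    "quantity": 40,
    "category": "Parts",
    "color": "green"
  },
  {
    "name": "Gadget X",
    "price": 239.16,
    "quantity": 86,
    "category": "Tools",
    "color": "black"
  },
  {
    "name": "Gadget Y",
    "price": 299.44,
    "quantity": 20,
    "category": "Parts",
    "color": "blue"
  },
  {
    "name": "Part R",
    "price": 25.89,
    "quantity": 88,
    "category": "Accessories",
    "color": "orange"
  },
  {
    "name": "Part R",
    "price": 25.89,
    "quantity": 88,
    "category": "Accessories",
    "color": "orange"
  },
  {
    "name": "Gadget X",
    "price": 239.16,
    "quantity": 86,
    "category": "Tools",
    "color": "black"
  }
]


Checking 9 records for duplicates:

  Row 1: Tool Q ($128.1, qty 69)
  Row 2: Device N ($382.46, qty 41)
  Row 3: Part R ($25.89, qty 88)
  Row 4: Device M ($348.16, qty 40)
  Row 5: Gadget X ($239.16, qty 86)
  Row 6: Gadget Y ($299.44, qty 20)
  Row 7: Part R ($25.89, qty 88) <-- DUPLICATE
  Row 8: Part R ($25.89, qty 88) <-- DUPLICATE
  Row 9: Gadget X ($239.16, qty 86) <-- DUPLICATE

Duplicates found: 3
Unique records: 6

3 duplicates, 6 unique


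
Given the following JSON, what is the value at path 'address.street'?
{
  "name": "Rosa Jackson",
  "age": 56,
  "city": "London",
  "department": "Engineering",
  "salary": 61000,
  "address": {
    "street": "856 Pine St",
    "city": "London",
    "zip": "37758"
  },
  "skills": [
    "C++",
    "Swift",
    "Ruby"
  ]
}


Query: address.street
Path: address -> street
Value: 856 Pine St

856 Pine St


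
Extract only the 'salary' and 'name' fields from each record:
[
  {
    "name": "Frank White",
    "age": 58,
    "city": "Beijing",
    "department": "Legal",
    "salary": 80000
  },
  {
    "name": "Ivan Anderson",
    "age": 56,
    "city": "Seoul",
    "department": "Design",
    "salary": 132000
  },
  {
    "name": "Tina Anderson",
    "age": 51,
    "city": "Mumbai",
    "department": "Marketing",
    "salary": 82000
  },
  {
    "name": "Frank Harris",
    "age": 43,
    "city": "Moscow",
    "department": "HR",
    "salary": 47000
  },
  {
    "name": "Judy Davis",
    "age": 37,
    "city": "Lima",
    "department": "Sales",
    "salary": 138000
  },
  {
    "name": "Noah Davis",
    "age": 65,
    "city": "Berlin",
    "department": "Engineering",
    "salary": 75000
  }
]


Original: 6 records with fields: name, age, city, department, salary
Keep: ['salary', 'name']
Drop: ['age', 'city', 'department']
Result: 6 records, 2 fields each

[
  {
    "salary": 80000,
    "name": "Frank White"
  },
  {
    "salary": 132000,
    "name": "Ivan Anderson"
  },
  {
    "salary": 82000,
    "name": "Tina Anderson"
  },
  {
    "salary": 47000,
    "name": "Frank Harris"
  },
  {
    "salary": 138000,
    "name": "Judy Davis"
  },
  {
    "salary": 75000,
    "name": "Noah Davis"
  }
]


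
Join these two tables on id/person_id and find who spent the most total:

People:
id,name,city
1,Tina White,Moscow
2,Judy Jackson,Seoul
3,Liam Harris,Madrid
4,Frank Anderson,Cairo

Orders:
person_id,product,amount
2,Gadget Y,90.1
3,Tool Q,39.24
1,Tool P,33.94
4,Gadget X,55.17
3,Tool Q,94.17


Join on: people.id = orders.person_id

Joined rows:
  Judy Jackson (Seoul) bought Gadget Y for $90.1
  Liam Harris (Madrid) bought Tool Q for $39.24
  Tina White (Moscow) bought Tool P for $33.94
  Frank Anderson (Cairo) bought Gadget X for $55.17
  Liam Harris (Madrid) bought Tool Q for $94.17

Total per person:
  Liam Harris: $133.41
  Judy Jackson: $90.10
  Frank Anderson: $55.17
  Tina White: $33.94

Top spender: Liam Harris ($133.41)

Liam Harris ($133.41)


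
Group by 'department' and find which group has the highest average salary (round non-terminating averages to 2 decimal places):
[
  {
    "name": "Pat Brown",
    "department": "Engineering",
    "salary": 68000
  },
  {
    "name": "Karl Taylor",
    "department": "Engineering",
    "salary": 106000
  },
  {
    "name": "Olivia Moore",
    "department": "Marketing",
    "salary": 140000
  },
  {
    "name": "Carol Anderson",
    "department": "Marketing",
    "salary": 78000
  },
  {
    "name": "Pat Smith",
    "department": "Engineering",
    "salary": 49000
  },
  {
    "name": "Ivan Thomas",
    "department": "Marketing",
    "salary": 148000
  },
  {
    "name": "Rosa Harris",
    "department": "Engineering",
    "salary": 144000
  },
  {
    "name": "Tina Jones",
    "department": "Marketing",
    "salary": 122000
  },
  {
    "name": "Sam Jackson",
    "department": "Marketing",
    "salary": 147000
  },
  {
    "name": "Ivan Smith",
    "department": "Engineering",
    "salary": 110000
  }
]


Group by: department

Groups:
  Engineering: 5 people, avg salary = 477000/5 = $95400
  Marketing: 5 people, avg salary = 635000/5 = $127000

Highest average salary: Marketing ($127000)

Marketing ($127000)


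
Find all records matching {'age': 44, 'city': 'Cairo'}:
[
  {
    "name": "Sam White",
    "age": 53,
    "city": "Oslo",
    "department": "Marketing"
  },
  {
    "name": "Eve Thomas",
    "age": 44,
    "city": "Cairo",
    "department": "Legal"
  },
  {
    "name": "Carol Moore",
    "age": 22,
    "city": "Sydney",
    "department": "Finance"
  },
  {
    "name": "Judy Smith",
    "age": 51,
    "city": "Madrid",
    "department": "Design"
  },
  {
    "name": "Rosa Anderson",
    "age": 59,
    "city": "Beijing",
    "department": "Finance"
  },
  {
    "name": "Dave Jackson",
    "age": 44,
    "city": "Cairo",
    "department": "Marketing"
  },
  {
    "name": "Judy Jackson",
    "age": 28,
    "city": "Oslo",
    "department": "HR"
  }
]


Search criteria: {'age': 44, 'city': 'Cairo'}

Checking 7 records:
  Sam White: {age: 53, city: Oslo}
  Eve Thomas: {age: 44, city: Cairo} <-- MATCH
  Carol Moore: {age: 22, city: Sydney}
  Judy Smith: {age: 51, city: Madrid}
  Rosa Anderson: {age: 59, city: Beijing}
  Dave Jackson: {age: 44, city: Cairo} <-- MATCH
  Judy Jackson: {age: 28, city: Oslo}

Matches: ["Eve Thomas", "Dave Jackson"]

["Eve Thomas", "Dave Jackson"]


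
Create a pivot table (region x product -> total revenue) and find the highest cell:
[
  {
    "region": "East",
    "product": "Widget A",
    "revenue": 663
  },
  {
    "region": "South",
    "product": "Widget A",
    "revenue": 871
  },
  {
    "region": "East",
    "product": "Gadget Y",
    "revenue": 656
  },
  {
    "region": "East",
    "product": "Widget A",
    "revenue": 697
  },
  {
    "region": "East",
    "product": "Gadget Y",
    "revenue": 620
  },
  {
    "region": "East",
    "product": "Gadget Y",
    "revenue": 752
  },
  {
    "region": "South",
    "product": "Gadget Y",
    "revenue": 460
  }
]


Pivot: region (rows) x product (columns) -> total revenue

     Gadget Y      Widget A    
East          2028          1360  
South          460           871  

Highest: East / Gadget Y = $2028

East / Gadget Y = $2028


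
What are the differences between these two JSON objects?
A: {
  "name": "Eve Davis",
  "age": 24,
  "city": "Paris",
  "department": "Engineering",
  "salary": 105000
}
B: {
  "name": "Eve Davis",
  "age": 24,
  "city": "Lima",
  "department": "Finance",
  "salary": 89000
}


Comparing each field (in key order):
  name: same
  age: same
  city: DIFFERENT
  department: DIFFERENT
  salary: DIFFERENT
Differences:
  city: Paris -> Lima
  department: Engineering -> Finance
  salary: 105000 -> 89000

3 field(s) changed

3 changes: city, department, salary


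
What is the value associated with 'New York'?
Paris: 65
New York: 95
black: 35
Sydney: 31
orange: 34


Looking up key 'New York'
Value: 95

95


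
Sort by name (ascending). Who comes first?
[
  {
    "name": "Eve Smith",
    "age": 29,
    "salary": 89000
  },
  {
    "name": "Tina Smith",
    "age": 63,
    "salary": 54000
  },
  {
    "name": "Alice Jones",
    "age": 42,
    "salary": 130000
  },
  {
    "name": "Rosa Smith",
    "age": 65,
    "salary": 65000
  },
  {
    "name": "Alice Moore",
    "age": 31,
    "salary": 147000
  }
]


Sort by: name (ascending)

Sorted order:
  1. Alice Jones (name = Alice Jones)
  2. Alice Moore (name = Alice Moore)
  3. Eve Smith (name = Eve Smith)
  4. Rosa Smith (name = Rosa Smith)
  5. Tina Smith (name = Tina Smith)

First: Alice Jones

Alice Jones


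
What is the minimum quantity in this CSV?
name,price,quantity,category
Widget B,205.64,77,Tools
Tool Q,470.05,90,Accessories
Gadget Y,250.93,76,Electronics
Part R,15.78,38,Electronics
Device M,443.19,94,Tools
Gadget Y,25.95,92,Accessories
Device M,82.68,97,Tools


Computing minimum quantity:
Values: [77, 90, 76, 38, 94, 92, 97]
Min = 38

38


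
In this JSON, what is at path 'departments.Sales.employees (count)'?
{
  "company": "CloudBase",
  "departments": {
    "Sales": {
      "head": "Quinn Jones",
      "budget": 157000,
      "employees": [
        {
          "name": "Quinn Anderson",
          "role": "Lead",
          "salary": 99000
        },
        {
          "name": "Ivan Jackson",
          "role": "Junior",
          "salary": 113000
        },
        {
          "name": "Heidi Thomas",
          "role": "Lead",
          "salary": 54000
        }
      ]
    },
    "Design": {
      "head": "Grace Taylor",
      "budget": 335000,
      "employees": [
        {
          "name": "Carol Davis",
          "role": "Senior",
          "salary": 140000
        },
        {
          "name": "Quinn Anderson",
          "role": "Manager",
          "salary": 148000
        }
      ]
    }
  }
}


Path: departments.Sales.employees (count)

Navigate:
  -> departments
  -> Sales
  -> employees (array, length 3)

3


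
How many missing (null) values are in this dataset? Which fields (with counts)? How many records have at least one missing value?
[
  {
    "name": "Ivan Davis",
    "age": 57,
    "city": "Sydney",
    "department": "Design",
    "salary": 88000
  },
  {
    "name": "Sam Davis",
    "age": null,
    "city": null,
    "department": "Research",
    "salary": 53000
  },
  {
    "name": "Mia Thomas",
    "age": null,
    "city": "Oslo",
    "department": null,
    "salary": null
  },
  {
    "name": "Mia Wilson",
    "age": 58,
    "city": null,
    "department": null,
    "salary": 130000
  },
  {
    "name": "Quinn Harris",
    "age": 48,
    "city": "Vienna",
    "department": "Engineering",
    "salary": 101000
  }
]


Checking for missing (null) values in 5 records:

  Ivan Davis: complete
  Sam Davis: age, city
  Mia Thomas: age, department, salary
  Mia Wilson: city, department
  Quinn Harris: complete

Per field:
  name: 0 missing
  age: 2 missing
  city: 2 missing
  department: 2 missing
  salary: 1 missing

Total missing values: 7
Records with any missing: 3

7 missing values (age: 2, city: 2, department: 2, salary: 1); 3 incomplete records


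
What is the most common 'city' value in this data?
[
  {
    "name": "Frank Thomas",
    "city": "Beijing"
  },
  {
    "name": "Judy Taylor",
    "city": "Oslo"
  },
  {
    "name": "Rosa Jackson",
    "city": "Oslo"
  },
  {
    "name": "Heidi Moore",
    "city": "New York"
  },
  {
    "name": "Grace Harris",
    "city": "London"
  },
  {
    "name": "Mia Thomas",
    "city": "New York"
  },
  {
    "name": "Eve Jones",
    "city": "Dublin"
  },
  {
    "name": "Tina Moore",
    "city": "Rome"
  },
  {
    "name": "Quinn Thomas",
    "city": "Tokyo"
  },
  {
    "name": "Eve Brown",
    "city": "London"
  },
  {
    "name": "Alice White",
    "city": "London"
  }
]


Counting 'city' values across 11 records:

  London: 3 ###
  Oslo: 2 ##
  New York: 2 ##
  Beijing: 1 #
  Dublin: 1 #
  Rome: 1 #
  Tokyo: 1 #

Most common: London (3 times)

London (3 times)


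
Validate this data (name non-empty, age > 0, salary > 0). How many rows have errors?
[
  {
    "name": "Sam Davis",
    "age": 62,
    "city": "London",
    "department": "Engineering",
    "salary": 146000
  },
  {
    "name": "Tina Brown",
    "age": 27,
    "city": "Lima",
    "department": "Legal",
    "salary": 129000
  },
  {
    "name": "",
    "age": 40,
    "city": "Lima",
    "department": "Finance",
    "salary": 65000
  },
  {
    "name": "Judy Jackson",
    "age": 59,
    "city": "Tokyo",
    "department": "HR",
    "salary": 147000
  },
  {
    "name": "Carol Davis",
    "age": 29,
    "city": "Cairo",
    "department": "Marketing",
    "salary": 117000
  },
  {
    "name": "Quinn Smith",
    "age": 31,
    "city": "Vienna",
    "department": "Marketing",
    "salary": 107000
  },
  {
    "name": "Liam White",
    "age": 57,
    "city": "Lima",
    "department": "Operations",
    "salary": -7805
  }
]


Validating 7 records:
Rules: name non-empty, age > 0, salary > 0

  Row 1 (Sam Davis): OK
  Row 2 (Tina Brown): OK
  Row 3 (???): empty name
  Row 4 (Judy Jackson): OK
  Row 5 (Carol Davis): OK
  Row 6 (Quinn Smith): OK
  Row 7 (Liam White): negative salary: -7805

Total errors: 2

2 errors


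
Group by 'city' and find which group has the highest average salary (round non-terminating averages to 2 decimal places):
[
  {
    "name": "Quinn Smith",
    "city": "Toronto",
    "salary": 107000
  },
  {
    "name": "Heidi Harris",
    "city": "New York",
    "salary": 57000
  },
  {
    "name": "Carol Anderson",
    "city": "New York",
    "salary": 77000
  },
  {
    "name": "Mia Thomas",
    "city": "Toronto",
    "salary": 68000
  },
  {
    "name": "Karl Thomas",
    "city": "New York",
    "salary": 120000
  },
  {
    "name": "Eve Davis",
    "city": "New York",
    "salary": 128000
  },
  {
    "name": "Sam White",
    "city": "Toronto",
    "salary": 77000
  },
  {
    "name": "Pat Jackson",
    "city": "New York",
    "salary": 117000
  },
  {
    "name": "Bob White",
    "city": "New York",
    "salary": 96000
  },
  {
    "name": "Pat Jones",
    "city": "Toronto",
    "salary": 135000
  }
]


Group by: city

Groups:
  New York: 6 people, avg salary = 595000/6 ≈ $99166.67
  Toronto: 4 people, avg salary = 387000/4 = $96750

Highest average salary: New York (≈$99166.67)

New York (≈$99166.67)


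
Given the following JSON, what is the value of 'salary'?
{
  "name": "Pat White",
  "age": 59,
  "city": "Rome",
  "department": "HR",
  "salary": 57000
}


Looking up field 'salary'
Value: 57000

57000


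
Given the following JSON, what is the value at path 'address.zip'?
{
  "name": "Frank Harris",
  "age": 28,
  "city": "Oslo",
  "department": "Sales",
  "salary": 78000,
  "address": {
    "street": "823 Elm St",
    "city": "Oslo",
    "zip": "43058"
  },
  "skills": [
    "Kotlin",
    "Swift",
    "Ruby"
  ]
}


Query: address.zip
Path: address -> zip
Value: 43058

43058


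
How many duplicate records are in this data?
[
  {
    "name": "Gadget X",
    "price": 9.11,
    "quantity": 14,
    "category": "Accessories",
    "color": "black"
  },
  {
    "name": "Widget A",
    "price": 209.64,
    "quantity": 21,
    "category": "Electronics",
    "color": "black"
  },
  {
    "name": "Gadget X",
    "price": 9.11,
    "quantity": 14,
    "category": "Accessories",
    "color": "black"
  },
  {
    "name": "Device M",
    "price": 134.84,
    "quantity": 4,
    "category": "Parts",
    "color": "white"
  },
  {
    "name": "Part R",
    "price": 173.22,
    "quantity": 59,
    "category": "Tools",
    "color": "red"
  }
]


Checking 5 records for duplicates:

  Row 1: Gadget X ($9.11, qty 14)
  Row 2: Widget A ($209.64, qty 21)
  Row 3: Gadget X ($9.11, qty 14) <-- DUPLICATE
  Row 4: Device M ($134.84, qty 4)
  Row 5: Part R ($173.22, qty 59)

Duplicates found: 1
Unique records: 4

1 duplicates, 4 unique


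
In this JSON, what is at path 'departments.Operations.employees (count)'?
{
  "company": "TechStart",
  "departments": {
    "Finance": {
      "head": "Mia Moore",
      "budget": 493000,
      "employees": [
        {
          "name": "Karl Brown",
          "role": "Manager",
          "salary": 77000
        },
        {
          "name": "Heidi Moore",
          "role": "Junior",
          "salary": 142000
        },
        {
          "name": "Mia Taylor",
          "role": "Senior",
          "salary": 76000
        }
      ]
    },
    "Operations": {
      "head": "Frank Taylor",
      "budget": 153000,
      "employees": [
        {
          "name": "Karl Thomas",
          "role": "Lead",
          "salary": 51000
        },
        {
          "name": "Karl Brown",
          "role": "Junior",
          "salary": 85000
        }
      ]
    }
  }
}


Path: departments.Operations.employees (count)

Navigate:
  -> departments
  -> Operations
  -> employees (array, length 2)

2


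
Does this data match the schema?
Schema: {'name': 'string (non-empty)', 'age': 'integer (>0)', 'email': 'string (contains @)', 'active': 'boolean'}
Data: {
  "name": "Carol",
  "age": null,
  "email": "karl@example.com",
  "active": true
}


Validating each field against schema:
  name: OK (non-empty string)
  age: FAIL (null is not an integer)
  email: OK (string with @)
  active: OK (boolean)

Result: INVALID (1 error: age)

INVALID (1 error: age)


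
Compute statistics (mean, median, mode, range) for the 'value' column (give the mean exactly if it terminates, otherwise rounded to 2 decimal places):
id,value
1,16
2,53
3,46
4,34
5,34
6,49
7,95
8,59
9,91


Data: [16, 53, 46, 34, 34, 49, 95, 59, 91]
Count: 9
Sum: 477
Mean: 477/9 = 53
Sorted: [16, 34, 34, 46, 49, 53, 59, 91, 95]
Median: 49.0
Mode: 34 (2 times)
Range: 95 - 16 = 79
Min: 16, Max: 95

mean=53, median=49.0, mode=34, range=79


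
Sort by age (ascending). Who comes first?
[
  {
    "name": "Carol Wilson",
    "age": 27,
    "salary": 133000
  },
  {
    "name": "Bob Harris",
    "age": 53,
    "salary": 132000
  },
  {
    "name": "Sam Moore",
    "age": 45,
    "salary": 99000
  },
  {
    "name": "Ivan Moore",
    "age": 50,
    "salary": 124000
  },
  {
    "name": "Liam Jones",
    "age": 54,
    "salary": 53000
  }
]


Sort by: age (ascending)

Sorted order:
  1. Carol Wilson (age = 27)
  2. Sam Moore (age = 45)
  3. Ivan Moore (age = 50)
  4. Bob Harris (age = 53)
  5. Liam Jones (age = 54)

First: Carol Wilson

Carol Wilson


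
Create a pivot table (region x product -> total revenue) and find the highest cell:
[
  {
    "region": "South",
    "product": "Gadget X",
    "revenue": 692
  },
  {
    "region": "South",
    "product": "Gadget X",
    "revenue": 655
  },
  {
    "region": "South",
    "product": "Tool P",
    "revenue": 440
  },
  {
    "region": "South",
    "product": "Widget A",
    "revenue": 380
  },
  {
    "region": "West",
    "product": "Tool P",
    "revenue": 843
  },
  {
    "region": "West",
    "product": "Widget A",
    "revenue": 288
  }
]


Pivot: region (rows) x product (columns) -> total revenue

     Gadget X      Tool P        Widget A    
South         1347           440           380  
West             0           843           288  

Highest: South / Gadget X = $1347

South / Gadget X = $1347


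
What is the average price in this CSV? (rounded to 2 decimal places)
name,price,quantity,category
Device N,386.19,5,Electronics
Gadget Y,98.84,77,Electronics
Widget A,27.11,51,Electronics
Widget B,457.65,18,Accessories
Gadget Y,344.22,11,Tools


Computing average price:
Values: [386.19, 98.84, 27.11, 457.65, 344.22]
Sum = 1314.01
Count = 5
Average = 1314.01/5 = 262.802 exactly -> 262.80 (rounded half-up to 2 decimal places)

262.80


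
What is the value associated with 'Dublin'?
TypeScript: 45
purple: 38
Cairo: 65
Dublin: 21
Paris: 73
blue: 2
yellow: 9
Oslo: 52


Looking up key 'Dublin'
Value: 21

21


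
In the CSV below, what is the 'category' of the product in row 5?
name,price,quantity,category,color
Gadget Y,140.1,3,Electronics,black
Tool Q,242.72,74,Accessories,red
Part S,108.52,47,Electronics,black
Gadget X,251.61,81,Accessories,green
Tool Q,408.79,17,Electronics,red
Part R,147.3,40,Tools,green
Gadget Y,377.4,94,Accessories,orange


Query: Row 5 ('Tool Q'), column 'category'
Value: Electronics

Electronics


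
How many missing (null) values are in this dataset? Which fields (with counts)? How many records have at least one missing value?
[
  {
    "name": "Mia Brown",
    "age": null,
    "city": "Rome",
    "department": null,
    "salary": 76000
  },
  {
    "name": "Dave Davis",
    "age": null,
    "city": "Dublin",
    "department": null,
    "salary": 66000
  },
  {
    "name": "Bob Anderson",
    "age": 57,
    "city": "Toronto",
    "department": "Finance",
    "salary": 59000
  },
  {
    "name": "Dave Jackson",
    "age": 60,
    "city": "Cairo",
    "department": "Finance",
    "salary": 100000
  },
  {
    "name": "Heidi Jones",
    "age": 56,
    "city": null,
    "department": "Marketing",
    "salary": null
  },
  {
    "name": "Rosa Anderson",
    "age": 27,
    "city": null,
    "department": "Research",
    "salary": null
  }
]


Checking for missing (null) values in 6 records:

  Mia Brown: age, department
  Dave Davis: age, department
  Bob Anderson: complete
  Dave Jackson: complete
  Heidi Jones: city, salary
  Rosa Anderson: city, salary

Per field:
  name: 0 missing
  age: 2 missing
  city: 2 missing
  department: 2 missing
  salary: 2 missing

Total missing values: 8
Records with any missing: 4

8 missing values (age: 2, city: 2, department: 2, salary: 2); 4 incomplete records


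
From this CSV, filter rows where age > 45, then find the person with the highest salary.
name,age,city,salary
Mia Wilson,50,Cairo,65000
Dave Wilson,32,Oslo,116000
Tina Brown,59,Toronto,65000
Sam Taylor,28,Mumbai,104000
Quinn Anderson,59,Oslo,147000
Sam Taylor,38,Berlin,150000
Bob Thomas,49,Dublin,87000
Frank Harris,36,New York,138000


Filter: age > 45
Sort by: salary (descending)

Filtered records (4):
  Quinn Anderson, age 59, salary $147000
  Bob Thomas, age 49, salary $87000
  Mia Wilson, age 50, salary $65000
  Tina Brown, age 59, salary $65000

Highest salary: Quinn Anderson ($147000)

Quinn Anderson


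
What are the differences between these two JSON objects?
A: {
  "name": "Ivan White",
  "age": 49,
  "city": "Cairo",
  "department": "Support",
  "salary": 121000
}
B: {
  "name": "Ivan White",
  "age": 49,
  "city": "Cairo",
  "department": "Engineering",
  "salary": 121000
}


Comparing each field (in key order):
  name: same
  age: same
  city: same
  department: DIFFERENT
  salary: same
Differences:
  department: Support -> Engineering

1 field(s) changed

1 change: department


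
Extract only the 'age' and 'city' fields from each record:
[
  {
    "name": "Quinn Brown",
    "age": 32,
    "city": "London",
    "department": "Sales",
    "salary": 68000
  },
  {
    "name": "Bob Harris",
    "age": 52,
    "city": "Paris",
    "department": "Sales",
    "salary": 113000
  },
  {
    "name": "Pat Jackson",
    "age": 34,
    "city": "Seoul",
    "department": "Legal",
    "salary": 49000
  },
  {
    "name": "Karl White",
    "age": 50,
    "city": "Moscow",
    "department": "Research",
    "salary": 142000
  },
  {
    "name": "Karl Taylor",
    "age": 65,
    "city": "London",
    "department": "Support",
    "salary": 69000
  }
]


Original: 5 records with fields: name, age, city, department, salary
Keep: ['age', 'city']
Drop: ['name', 'department', 'salary']
Result: 5 records, 2 fields each

[
  {
    "age": 32,
    "city": "London"
  },
  {
    "age": 52,
    "city": "Paris"
  },
  {
    "age": 34,
    "city": "Seoul"
  },
  {
    "age": 50,
    "city": "Moscow"
  },
  {
    "age": 65,
    "city": "London"
  }
]


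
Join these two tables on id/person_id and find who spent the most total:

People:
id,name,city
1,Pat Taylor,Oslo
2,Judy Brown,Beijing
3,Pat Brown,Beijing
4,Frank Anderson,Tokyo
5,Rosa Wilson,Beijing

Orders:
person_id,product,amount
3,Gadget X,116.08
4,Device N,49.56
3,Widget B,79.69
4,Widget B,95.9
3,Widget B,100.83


Join on: people.id = orders.person_id

Joined rows:
  Pat Brown (Beijing) bought Gadget X for $116.08
  Frank Anderson (Tokyo) bought Device N for $49.56
  Pat Brown (Beijing) bought Widget B for $79.69
  Frank Anderson (Tokyo) bought Widget B for $95.9
  Pat Brown (Beijing) bought Widget B for $100.83

Total per person:
  Pat Brown: $296.60
  Frank Anderson: $145.46

Top spender: Pat Brown ($296.60)

Pat Brown ($296.60)


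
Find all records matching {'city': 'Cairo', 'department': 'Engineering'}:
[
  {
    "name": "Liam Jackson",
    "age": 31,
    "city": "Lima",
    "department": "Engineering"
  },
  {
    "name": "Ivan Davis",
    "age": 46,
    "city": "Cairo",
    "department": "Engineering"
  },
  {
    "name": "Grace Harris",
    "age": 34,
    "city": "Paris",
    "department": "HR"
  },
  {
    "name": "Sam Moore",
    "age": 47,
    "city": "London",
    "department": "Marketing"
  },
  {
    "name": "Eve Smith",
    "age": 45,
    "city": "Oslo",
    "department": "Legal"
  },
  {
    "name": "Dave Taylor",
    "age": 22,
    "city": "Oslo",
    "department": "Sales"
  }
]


Search criteria: {'city': 'Cairo', 'department': 'Engineering'}

Checking 6 records:
  Liam Jackson: {city: Lima, department: Engineering}
  Ivan Davis: {city: Cairo, department: Engineering} <-- MATCH
  Grace Harris: {city: Paris, department: HR}
  Sam Moore: {city: London, department: Marketing}
  Eve Smith: {city: Oslo, department: Legal}
  Dave Taylor: {city: Oslo, department: Sales}

Matches: ["Ivan Davis"]

["Ivan Davis"]


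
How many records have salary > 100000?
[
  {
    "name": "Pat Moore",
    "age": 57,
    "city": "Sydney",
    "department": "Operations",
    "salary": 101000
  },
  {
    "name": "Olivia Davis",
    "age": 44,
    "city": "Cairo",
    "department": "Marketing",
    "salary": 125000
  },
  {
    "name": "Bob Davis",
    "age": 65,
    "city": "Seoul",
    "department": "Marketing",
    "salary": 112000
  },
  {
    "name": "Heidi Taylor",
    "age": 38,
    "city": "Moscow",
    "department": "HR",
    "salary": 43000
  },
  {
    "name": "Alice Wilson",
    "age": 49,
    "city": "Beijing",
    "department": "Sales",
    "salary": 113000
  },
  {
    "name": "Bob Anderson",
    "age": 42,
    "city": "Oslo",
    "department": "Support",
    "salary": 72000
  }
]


Data: 6 records
Condition: salary > 100000

Checking each record:
  Pat Moore: 101000 MATCH
  Olivia Davis: 125000 MATCH
  Bob Davis: 112000 MATCH
  Heidi Taylor: 43000
  Alice Wilson: 113000 MATCH
  Bob Anderson: 72000

Count: 4

4


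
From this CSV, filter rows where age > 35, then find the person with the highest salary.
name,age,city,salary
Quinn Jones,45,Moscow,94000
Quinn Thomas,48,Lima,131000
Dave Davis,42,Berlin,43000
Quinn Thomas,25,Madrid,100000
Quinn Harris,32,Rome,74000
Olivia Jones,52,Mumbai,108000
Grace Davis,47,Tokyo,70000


Filter: age > 35
Sort by: salary (descending)

Filtered records (5):
  Quinn Thomas, age 48, salary $131000
  Olivia Jones, age 52, salary $108000
  Quinn Jones, age 45, salary $94000
  Grace Davis, age 47, salary $70000
  Dave Davis, age 42, salary $43000

Highest salary: Quinn Thomas ($131000)

Quinn Thomas


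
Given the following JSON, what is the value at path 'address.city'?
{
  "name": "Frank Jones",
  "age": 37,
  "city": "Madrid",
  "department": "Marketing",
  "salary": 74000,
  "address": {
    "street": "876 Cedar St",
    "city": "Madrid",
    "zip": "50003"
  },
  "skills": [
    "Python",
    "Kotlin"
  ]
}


Query: address.city
Path: address -> city
Value: Madrid

Madrid


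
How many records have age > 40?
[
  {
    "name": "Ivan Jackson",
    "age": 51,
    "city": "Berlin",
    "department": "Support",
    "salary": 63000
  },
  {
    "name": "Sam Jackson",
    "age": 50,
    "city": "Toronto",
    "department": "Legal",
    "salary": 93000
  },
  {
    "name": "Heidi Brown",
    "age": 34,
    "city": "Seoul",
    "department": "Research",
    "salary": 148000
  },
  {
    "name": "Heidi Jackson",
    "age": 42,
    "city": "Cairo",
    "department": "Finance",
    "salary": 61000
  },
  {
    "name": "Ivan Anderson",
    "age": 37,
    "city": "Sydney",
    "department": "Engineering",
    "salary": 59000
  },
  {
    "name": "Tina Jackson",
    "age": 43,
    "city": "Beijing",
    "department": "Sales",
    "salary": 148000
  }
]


Data: 6 records
Condition: age > 40

Checking each record:
  Ivan Jackson: 51 MATCH
  Sam Jackson: 50 MATCH
  Heidi Brown: 34
  Heidi Jackson: 42 MATCH
  Ivan Anderson: 37
  Tina Jackson: 43 MATCH

Count: 4

4


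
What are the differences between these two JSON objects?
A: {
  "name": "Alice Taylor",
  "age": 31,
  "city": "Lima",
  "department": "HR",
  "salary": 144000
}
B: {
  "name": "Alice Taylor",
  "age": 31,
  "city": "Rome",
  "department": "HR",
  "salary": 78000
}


Comparing each field (in key order):
  name: same
  age: same
  city: DIFFERENT
  department: same
  salary: DIFFERENT
Differences:
  city: Lima -> Rome
  salary: 144000 -> 78000

2 field(s) changed

2 changes: city, salary


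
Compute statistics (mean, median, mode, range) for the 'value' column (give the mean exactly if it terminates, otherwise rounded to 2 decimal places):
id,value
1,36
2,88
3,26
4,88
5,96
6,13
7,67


Data: [36, 88, 26, 88, 96, 13, 67]
Count: 7
Sum: 414
Mean: 414/7 ≈ 59.14 (rounded to 2 decimal places)
Sorted: [13, 26, 36, 67, 88, 88, 96]
Median: 67.0
Mode: 88 (2 times)
Range: 96 - 13 = 83
Min: 13, Max: 96

mean≈59.14, median=67.0, mode=88, range=83


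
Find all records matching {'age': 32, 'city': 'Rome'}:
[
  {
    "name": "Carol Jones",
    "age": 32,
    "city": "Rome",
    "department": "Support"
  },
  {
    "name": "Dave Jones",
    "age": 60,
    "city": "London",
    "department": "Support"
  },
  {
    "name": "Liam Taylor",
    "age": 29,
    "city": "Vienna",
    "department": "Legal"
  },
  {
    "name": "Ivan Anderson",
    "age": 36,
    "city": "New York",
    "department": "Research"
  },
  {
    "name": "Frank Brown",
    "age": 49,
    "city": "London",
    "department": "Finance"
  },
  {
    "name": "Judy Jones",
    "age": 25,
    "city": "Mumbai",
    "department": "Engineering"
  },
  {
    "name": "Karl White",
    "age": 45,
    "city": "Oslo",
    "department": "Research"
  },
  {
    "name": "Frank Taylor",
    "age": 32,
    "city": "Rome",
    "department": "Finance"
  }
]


Search criteria: {'age': 32, 'city': 'Rome'}

Checking 8 records:
  Carol Jones: {age: 32, city: Rome} <-- MATCH
  Dave Jones: {age: 60, city: London}
  Liam Taylor: {age: 29, city: Vienna}
  Ivan Anderson: {age: 36, city: New York}
  Frank Brown: {age: 49, city: London}
  Judy Jones: {age: 25, city: Mumbai}
  Karl White: {age: 45, city: Oslo}
  Frank Taylor: {age: 32, city: Rome} <-- MATCH

Matches: ["Carol Jones", "Frank Taylor"]

["Carol Jones", "Frank Taylor"]


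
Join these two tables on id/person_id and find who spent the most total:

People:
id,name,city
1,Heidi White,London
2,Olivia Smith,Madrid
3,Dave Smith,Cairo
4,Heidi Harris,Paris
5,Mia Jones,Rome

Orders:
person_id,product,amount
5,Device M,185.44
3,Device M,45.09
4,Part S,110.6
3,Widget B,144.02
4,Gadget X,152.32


Join on: people.id = orders.person_id

Joined rows:
  Mia Jones (Rome) bought Device M for $185.44
  Dave Smith (Cairo) bought Device M for $45.09
  Heidi Harris (Paris) bought Part S for $110.6
  Dave Smith (Cairo) bought Widget B for $144.02
  Heidi Harris (Paris) bought Gadget X for $152.32

Total per person:
  Heidi Harris: $262.92
  Dave Smith: $189.11
  Mia Jones: $185.44

Top spender: Heidi Harris ($262.92)

Heidi Harris ($262.92)


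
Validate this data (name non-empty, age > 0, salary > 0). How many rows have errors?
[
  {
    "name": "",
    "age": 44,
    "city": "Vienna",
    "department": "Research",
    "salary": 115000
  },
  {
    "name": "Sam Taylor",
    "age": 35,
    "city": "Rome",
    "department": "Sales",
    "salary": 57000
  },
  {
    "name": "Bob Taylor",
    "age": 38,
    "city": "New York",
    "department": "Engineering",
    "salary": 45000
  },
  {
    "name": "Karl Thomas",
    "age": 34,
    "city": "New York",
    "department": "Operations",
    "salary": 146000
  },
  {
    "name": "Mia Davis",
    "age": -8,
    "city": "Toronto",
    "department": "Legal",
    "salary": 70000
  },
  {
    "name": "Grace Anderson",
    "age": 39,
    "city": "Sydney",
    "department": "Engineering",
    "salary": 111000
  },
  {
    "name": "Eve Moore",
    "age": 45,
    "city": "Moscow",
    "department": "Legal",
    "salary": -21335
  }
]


Validating 7 records:
Rules: name non-empty, age > 0, salary > 0

  Row 1 (???): empty name
  Row 2 (Sam Taylor): OK
  Row 3 (Bob Taylor): OK
  Row 4 (Karl Thomas): OK
  Row 5 (Mia Davis): negative age: -8
  Row 6 (Grace Anderson): OK
  Row 7 (Eve Moore): negative salary: -21335

Total errors: 3

3 errors


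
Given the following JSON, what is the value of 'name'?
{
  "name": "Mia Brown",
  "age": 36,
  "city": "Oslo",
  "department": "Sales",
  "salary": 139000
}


Looking up field 'name'
Value: Mia Brown

Mia Brown


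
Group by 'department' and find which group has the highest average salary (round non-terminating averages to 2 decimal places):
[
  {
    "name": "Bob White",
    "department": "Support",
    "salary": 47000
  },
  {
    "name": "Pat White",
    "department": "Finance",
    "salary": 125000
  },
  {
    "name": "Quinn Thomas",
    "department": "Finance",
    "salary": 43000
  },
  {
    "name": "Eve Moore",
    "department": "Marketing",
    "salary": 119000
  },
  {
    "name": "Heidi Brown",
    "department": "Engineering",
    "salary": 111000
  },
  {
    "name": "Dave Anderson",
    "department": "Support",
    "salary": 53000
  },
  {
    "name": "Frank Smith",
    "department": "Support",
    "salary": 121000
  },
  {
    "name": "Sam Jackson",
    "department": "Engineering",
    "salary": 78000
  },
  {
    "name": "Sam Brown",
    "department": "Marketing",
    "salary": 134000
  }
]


Group by: department

Groups:
  Engineering: 2 people, avg salary = 189000/2 = $94500
  Finance: 2 people, avg salary = 168000/2 = $84000
  Marketing: 2 people, avg salary = 253000/2 = $126500
  Support: 3 people, avg salary = 221000/3 ≈ $73666.67

Highest average salary: Marketing ($126500)

Marketing ($126500)


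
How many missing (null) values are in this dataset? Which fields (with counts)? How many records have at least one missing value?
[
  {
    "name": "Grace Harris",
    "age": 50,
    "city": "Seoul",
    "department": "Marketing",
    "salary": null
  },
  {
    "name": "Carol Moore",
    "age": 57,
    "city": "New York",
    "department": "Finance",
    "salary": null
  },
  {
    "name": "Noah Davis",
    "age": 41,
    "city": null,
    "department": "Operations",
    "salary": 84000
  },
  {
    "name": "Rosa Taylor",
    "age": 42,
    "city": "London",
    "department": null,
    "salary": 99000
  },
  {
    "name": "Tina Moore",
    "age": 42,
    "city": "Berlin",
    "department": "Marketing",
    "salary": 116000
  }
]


Checking for missing (null) values in 5 records:

  Grace Harris: salary
  Carol Moore: salary
  Noah Davis: city
  Rosa Taylor: department
  Tina Moore: complete

Per field:
  name: 0 missing
  age: 0 missing
  city: 1 missing
  department: 1 missing
  salary: 2 missing

Total missing values: 4
Records with any missing: 4

4 missing values (city: 1, department: 1, salary: 2); 4 incomplete records
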